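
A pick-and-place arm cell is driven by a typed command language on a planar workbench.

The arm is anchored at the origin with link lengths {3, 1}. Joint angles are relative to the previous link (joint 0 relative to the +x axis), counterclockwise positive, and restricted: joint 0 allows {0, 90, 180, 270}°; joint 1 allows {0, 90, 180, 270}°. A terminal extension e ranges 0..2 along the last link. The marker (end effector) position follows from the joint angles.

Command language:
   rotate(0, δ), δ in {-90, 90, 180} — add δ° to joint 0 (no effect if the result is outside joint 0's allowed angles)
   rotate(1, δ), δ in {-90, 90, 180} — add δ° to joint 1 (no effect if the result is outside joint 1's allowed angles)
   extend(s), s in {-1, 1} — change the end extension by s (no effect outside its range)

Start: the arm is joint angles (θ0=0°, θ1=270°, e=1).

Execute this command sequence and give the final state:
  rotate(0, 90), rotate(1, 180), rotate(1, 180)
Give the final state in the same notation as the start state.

joint angles (θ0=90°, θ1=270°, e=1)

initial: joint angles (θ0=0°, θ1=270°, e=1)
step 1 (rotate(0, 90)): joint angles (θ0=90°, θ1=270°, e=1)
step 2 (rotate(1, 180)): joint angles (θ0=90°, θ1=90°, e=1)
step 3 (rotate(1, 180)): joint angles (θ0=90°, θ1=270°, e=1)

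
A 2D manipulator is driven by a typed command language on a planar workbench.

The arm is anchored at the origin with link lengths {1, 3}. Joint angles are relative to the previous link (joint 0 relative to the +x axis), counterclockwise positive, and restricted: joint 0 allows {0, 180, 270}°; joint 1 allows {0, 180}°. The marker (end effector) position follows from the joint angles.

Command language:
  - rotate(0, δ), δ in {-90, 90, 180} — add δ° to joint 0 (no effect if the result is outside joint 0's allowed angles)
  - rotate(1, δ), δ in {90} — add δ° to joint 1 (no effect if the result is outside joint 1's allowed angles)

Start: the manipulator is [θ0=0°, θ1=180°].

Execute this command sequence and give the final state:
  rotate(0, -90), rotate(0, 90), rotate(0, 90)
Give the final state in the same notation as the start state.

from: [θ0=0°, θ1=180°]
step 1 (rotate(0, -90)): [θ0=270°, θ1=180°]
step 2 (rotate(0, 90)): [θ0=0°, θ1=180°]
step 3 (rotate(0, 90)): [θ0=0°, θ1=180°]

[θ0=0°, θ1=180°]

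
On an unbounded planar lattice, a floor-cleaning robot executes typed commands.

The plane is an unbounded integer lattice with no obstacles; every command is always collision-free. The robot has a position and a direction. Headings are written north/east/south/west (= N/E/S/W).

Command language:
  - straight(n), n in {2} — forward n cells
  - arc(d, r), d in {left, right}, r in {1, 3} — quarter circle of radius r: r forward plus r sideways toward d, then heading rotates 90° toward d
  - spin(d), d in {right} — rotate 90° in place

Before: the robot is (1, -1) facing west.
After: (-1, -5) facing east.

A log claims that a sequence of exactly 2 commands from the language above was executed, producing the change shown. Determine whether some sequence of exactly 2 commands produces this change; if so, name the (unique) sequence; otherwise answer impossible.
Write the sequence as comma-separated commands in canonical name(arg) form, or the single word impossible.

key: position moved to (-1,-5) AND the heading swung to E — translation plus rotation needed
from: (1, -1) facing west
t=1 arc(left, 3) ⇒ (-2, -4) facing south
t=2 arc(left, 1) ⇒ (-1, -5) facing east
no other 2-command option fits: unique.

arc(left, 3), arc(left, 1)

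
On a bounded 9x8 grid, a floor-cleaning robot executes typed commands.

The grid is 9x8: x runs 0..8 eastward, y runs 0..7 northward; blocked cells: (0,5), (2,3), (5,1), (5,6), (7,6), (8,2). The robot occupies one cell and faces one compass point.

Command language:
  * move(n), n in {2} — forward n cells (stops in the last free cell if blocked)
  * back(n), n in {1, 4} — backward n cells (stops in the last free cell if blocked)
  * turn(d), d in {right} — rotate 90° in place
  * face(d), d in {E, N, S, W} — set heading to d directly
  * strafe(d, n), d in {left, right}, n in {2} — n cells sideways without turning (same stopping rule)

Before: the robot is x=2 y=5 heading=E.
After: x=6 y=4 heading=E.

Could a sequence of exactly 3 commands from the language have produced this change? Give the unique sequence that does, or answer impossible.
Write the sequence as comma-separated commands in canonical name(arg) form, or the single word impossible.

strafe(right, 2), move(2), move(2)

key: strafe(right, 2) is stopped early by the blocked cell at (2,3)
start: x=2 y=5 heading=E
1. strafe(right, 2) → x=2 y=4 heading=E
2. move(2) → x=4 y=4 heading=E
3. move(2) → x=6 y=4 heading=E
uniquely the one of 1000 3-step routes that fits.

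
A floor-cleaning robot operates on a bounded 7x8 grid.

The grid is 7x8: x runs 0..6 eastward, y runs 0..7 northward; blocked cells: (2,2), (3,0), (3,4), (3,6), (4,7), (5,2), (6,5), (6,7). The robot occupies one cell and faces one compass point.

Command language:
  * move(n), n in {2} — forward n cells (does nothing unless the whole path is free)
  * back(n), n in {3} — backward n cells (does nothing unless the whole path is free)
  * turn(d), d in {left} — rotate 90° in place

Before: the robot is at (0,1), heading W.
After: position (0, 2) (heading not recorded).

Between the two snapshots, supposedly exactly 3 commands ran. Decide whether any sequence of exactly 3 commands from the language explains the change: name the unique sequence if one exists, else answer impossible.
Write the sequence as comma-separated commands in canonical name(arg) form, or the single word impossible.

key: order matters: swapping turn(left) and move(2) lands elsewhere
start: at (0,1), heading W
[1] after turn(left): at (0,1), heading S
[2] after back(3): at (0,4), heading S
[3] after move(2): at (0,2), heading S
all 27 alternatives checked — unique.

turn(left), back(3), move(2)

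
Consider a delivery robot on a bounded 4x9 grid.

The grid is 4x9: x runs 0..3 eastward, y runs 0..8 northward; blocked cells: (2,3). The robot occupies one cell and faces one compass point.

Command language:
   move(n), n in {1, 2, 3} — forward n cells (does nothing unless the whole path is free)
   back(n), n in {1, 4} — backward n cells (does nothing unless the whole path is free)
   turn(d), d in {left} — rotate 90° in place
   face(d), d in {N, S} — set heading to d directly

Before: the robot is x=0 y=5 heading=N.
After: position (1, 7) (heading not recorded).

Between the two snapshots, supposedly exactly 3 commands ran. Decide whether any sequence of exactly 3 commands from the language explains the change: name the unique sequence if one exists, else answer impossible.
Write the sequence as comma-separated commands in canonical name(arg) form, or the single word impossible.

key: order matters: swapping move(2) and back(1) lands elsewhere
start: x=0 y=5 heading=N
1. move(2) → x=0 y=7 heading=N
2. turn(left) → x=0 y=7 heading=W
3. back(1) → x=1 y=7 heading=W
all 512 alternatives checked — unique.

move(2), turn(left), back(1)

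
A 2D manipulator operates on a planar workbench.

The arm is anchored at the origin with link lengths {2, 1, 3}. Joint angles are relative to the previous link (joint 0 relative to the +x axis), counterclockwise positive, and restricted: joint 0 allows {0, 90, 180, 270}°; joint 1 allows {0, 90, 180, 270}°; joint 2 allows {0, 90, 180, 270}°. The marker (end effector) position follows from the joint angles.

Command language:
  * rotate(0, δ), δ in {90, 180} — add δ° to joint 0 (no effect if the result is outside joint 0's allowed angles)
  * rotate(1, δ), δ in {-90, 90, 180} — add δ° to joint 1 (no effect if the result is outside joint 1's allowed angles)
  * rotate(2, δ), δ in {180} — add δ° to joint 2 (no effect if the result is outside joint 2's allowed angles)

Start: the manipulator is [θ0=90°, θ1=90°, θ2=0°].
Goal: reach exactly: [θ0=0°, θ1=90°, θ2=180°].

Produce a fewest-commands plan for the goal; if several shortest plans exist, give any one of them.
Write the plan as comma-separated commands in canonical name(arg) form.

rotate(2, 180), rotate(0, 90), rotate(0, 180)

t0: [θ0=90°, θ1=90°, θ2=0°]
t=1 rotate(2, 180) ⇒ [θ0=90°, θ1=90°, θ2=180°]
t=2 rotate(0, 90) ⇒ [θ0=180°, θ1=90°, θ2=180°]
t=3 rotate(0, 180) ⇒ [θ0=0°, θ1=90°, θ2=180°]
no 2-step plan works, so 3 is optimal.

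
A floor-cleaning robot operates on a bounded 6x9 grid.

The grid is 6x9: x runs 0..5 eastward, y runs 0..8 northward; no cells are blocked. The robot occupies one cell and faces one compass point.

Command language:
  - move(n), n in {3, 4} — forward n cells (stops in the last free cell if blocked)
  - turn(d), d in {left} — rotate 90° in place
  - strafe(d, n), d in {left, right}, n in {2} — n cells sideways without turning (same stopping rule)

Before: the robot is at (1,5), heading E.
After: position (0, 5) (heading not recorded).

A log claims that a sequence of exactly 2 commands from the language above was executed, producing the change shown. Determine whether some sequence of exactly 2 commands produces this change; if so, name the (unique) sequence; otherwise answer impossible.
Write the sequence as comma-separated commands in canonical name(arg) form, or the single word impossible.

turn(left), strafe(left, 2)

key: running strafe(left, 2) before turn(left) would end elsewhere — order is forced
from: at (1,5), heading E
[1] after turn(left): at (1,5), heading N
[2] after strafe(left, 2): at (0,5), heading N
uniquely the one of 25 2-step routes that fits.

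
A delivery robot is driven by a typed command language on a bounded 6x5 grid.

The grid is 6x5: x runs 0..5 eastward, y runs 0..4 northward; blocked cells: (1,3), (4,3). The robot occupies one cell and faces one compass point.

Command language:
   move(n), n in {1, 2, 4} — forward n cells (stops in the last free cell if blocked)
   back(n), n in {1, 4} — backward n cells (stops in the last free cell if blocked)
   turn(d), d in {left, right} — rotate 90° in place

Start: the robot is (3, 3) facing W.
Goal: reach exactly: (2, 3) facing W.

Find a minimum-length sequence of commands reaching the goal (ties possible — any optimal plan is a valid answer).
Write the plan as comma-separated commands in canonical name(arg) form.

from: (3, 3) facing W
step 1 (move(2)): (2, 3) facing W
minimal: 1 command(s), checked below 1.

move(2)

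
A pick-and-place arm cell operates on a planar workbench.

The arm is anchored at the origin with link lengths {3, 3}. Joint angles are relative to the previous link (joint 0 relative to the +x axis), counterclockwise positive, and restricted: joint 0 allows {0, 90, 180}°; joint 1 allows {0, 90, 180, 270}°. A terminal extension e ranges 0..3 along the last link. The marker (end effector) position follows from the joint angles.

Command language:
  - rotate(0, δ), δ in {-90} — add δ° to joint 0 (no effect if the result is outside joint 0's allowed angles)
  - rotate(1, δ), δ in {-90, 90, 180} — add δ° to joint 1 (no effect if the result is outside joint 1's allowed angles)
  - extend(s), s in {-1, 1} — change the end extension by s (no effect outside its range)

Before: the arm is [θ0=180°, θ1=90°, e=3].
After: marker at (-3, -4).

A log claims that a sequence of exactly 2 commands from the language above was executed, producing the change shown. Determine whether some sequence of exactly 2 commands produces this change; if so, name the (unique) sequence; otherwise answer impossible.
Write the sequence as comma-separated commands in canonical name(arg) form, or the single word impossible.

extend(-1), extend(-1)

t0: [θ0=180°, θ1=90°, e=3]
[1] after extend(-1): [θ0=180°, θ1=90°, e=2]
[2] after extend(-1): [θ0=180°, θ1=90°, e=1]
no other 2-command option fits: unique.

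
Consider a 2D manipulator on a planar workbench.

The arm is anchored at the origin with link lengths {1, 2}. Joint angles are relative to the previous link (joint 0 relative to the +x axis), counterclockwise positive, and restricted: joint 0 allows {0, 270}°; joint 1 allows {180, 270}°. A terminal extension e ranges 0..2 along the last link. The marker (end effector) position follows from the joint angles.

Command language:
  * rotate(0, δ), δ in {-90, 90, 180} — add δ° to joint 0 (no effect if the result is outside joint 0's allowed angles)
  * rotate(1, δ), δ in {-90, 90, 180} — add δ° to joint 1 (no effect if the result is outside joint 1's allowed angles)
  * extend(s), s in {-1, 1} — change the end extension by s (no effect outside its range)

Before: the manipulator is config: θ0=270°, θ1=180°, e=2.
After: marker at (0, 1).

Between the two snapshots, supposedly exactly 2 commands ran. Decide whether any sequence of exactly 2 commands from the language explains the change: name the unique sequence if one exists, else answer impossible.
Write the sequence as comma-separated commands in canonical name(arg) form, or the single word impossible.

extend(-1), extend(-1)

start: config: θ0=270°, θ1=180°, e=2
step 1 (extend(-1)): config: θ0=270°, θ1=180°, e=1
step 2 (extend(-1)): config: θ0=270°, θ1=180°, e=0
all 64 alternatives checked — unique.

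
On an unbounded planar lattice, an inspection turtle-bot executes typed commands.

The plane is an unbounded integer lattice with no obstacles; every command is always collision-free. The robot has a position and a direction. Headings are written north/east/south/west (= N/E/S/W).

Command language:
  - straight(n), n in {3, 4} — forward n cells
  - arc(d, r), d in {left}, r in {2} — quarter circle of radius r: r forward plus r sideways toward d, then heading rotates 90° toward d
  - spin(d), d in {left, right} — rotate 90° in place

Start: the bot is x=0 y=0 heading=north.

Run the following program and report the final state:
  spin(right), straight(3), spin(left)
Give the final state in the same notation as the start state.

start: x=0 y=0 heading=north
1. spin(right) → x=0 y=0 heading=east
2. straight(3) → x=3 y=0 heading=east
3. spin(left) → x=3 y=0 heading=north

x=3 y=0 heading=north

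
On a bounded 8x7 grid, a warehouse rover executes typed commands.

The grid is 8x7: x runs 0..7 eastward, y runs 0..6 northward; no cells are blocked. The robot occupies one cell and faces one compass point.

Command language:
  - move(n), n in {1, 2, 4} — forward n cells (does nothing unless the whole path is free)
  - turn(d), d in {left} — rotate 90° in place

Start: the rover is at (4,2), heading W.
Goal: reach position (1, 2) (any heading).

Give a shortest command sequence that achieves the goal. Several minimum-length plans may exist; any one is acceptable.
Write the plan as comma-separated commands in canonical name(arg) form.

move(1), move(2)

initial: at (4,2), heading W
step 1 (move(1)): at (3,2), heading W
step 2 (move(2)): at (1,2), heading W
minimal: 2 command(s), checked below 2.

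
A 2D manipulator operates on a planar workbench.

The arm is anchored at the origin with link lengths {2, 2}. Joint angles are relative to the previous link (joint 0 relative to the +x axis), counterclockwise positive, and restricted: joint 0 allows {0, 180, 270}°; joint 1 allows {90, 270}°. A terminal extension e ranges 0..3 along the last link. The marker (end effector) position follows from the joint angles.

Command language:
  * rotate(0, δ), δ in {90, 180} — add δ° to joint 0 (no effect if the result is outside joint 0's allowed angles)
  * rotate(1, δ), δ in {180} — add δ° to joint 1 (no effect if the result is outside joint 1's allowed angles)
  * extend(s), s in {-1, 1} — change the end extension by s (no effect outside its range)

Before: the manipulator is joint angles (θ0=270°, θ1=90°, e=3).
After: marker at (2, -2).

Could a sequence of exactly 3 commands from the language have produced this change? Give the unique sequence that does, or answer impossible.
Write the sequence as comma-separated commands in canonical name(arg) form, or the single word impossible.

t0: joint angles (θ0=270°, θ1=90°, e=3)
1. extend(-1) → joint angles (θ0=270°, θ1=90°, e=2)
2. extend(-1) → joint angles (θ0=270°, θ1=90°, e=1)
3. extend(-1) → joint angles (θ0=270°, θ1=90°, e=0)
no rival 3-sequence matches.

extend(-1), extend(-1), extend(-1)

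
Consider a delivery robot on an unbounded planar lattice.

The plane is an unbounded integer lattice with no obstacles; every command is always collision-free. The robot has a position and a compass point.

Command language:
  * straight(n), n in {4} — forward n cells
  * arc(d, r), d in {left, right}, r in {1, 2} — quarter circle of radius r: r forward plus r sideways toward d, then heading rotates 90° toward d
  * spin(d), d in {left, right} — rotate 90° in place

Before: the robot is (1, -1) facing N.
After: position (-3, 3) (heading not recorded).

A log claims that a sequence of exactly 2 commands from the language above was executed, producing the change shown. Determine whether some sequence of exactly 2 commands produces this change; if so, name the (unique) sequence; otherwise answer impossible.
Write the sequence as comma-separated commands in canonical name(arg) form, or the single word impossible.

key: order matters: swapping arc(left, 2) and arc(right, 2) lands elsewhere
t0: (1, -1) facing N
1. arc(left, 2) → (-1, 1) facing W
2. arc(right, 2) → (-3, 3) facing N
all 49 alternatives checked — unique.

arc(left, 2), arc(right, 2)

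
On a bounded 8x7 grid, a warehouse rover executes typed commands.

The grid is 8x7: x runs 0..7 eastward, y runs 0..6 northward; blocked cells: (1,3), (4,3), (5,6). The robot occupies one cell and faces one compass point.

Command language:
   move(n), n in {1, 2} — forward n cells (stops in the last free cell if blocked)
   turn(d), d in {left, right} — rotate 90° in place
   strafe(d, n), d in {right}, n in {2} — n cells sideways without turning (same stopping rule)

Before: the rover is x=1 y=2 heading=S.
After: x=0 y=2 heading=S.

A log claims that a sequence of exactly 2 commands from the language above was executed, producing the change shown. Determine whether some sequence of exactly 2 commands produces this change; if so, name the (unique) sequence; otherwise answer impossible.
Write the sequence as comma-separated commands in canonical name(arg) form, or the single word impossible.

key: the first strafe(right, 2) runs into the grid edge before its full distance
begin: x=1 y=2 heading=S
1. strafe(right, 2) → x=0 y=2 heading=S
2. strafe(right, 2) → x=0 y=2 heading=S
no other 2-command option fits: unique.

strafe(right, 2), strafe(right, 2)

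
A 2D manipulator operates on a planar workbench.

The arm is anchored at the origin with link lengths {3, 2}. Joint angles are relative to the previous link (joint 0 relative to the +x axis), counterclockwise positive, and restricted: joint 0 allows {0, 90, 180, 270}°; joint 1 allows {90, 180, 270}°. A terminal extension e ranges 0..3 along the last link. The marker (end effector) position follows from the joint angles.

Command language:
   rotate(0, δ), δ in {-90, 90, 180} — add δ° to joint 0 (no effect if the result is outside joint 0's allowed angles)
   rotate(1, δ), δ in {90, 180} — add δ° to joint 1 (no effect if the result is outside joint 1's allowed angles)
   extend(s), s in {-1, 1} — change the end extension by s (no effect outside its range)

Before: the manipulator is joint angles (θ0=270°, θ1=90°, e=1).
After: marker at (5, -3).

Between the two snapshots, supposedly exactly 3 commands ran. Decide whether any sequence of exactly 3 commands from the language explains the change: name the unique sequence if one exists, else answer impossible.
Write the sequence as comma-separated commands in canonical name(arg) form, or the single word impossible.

t0: joint angles (θ0=270°, θ1=90°, e=1)
[1] after extend(1): joint angles (θ0=270°, θ1=90°, e=2)
[2] after extend(1): joint angles (θ0=270°, θ1=90°, e=3)
[3] after extend(1): joint angles (θ0=270°, θ1=90°, e=3)
all 343 alternatives checked — unique.

extend(1), extend(1), extend(1)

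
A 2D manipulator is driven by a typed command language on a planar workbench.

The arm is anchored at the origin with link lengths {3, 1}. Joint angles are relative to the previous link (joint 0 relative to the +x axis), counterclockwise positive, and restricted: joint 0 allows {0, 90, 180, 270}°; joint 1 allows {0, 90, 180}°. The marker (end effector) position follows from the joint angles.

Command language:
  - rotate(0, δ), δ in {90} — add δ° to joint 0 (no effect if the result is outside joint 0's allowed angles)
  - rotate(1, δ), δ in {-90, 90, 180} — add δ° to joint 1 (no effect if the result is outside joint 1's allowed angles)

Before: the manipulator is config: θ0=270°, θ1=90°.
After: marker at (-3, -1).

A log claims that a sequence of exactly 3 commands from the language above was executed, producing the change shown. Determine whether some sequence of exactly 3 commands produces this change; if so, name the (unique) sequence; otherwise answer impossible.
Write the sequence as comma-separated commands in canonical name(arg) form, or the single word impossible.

rotate(0, 90), rotate(0, 90), rotate(0, 90)

from: config: θ0=270°, θ1=90°
t=1 rotate(0, 90) ⇒ config: θ0=0°, θ1=90°
t=2 rotate(0, 90) ⇒ config: θ0=90°, θ1=90°
t=3 rotate(0, 90) ⇒ config: θ0=180°, θ1=90°
no rival 3-sequence matches.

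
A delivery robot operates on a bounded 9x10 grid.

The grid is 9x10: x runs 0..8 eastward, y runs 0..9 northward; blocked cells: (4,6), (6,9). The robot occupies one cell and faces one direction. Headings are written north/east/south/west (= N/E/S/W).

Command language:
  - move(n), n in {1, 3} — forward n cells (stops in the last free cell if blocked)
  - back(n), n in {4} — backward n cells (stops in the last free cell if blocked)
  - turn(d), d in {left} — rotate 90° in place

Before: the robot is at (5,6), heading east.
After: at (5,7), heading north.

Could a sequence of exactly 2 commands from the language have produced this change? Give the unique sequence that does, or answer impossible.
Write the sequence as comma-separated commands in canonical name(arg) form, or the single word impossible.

turn(left), move(1)

key: running move(1) before turn(left) would end elsewhere — order is forced
from: at (5,6), heading east
t=1 turn(left) ⇒ at (5,6), heading north
t=2 move(1) ⇒ at (5,7), heading north
no rival 2-sequence matches.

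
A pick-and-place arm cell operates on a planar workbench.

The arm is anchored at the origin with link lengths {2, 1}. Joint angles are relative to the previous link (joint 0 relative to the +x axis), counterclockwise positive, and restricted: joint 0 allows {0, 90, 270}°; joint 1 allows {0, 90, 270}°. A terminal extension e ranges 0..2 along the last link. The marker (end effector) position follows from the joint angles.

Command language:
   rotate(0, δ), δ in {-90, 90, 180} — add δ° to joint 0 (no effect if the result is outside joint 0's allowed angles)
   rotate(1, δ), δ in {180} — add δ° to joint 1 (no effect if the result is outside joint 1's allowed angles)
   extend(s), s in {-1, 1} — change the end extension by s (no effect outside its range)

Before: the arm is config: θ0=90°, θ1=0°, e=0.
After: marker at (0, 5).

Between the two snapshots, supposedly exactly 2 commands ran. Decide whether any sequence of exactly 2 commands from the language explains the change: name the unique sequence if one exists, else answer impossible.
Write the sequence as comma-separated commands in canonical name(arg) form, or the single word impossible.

extend(1), extend(1)

begin: config: θ0=90°, θ1=0°, e=0
1. extend(1) → config: θ0=90°, θ1=0°, e=1
2. extend(1) → config: θ0=90°, θ1=0°, e=2
uniquely the one of 36 2-step routes that fits.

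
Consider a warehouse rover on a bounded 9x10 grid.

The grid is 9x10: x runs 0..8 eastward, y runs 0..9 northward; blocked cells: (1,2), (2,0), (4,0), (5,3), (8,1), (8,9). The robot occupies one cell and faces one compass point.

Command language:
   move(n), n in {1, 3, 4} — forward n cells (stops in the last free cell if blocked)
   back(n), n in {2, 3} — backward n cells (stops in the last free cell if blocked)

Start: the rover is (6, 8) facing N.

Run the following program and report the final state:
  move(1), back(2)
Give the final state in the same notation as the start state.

start: (6, 8) facing N
[1] after move(1): (6, 9) facing N
[2] after back(2): (6, 7) facing N

(6, 7) facing N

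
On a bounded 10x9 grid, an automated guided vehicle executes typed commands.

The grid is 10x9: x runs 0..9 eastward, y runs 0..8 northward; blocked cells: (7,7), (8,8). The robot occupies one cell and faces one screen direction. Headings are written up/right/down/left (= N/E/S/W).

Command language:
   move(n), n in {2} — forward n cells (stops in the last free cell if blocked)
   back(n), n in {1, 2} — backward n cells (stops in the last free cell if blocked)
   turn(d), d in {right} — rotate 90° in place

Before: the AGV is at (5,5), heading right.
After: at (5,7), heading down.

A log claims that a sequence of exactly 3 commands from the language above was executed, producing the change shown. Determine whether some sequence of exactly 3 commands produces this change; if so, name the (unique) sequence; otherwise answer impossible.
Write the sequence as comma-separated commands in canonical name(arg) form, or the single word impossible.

turn(right), back(1), back(1)

key: position moved to (5,7) AND the heading swung to S — translation plus rotation needed
initial: at (5,5), heading right
step 1 (turn(right)): at (5,5), heading down
step 2 (back(1)): at (5,6), heading down
step 3 (back(1)): at (5,7), heading down
no rival 3-sequence matches.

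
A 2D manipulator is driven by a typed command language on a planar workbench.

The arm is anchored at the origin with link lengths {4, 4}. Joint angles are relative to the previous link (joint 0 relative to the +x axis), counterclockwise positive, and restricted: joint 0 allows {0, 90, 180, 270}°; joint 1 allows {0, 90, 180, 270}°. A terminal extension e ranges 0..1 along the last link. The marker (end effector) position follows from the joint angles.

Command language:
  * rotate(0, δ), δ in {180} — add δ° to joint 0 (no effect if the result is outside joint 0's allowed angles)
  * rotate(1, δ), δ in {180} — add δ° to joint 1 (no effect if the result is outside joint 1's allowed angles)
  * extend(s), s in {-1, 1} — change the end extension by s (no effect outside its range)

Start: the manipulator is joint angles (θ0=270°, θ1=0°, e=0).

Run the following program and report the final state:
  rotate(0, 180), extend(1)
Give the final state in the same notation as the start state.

joint angles (θ0=90°, θ1=0°, e=1)

from: joint angles (θ0=270°, θ1=0°, e=0)
[1] after rotate(0, 180): joint angles (θ0=90°, θ1=0°, e=0)
[2] after extend(1): joint angles (θ0=90°, θ1=0°, e=1)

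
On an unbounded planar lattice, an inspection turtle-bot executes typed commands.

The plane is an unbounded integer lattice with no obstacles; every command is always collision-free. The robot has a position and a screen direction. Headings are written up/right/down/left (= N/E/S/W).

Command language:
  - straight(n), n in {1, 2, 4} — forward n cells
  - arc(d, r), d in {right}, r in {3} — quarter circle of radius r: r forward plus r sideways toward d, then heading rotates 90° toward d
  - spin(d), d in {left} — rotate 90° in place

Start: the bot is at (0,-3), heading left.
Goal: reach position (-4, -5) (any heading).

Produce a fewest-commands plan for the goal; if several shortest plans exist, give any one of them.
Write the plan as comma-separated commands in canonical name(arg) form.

straight(4), spin(left), straight(2)

t0: at (0,-3), heading left
1. straight(4) → at (-4,-3), heading left
2. spin(left) → at (-4,-3), heading down
3. straight(2) → at (-4,-5), heading down
no 2-step plan works, so 3 is optimal.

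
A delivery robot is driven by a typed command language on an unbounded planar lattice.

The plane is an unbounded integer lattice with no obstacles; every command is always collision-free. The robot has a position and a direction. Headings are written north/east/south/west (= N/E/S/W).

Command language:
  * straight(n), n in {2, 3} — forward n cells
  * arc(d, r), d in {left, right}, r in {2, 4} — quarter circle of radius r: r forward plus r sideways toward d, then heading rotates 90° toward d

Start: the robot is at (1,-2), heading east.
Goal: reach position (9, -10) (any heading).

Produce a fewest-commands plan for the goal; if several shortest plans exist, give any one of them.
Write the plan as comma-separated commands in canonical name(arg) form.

arc(right, 4), arc(left, 4)

initial: at (1,-2), heading east
[1] after arc(right, 4): at (5,-6), heading south
[2] after arc(left, 4): at (9,-10), heading east
no 1-step plan works, so 2 is optimal.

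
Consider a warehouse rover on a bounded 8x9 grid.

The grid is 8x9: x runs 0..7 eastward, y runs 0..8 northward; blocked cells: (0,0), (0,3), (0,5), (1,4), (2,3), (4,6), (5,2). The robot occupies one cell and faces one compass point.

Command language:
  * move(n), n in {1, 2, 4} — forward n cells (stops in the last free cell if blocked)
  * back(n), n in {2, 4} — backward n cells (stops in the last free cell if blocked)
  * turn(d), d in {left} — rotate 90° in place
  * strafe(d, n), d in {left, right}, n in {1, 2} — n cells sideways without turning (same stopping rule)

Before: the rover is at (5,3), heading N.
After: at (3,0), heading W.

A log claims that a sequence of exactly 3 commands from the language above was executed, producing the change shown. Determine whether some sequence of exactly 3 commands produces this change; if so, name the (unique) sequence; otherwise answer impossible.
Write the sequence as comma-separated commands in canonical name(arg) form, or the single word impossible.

strafe(left, 2), back(4), turn(left)

key: position moved to (3,0) AND the heading swung to W — translation plus rotation needed
begin: at (5,3), heading N
[1] after strafe(left, 2): at (3,3), heading N
[2] after back(4): at (3,0), heading N
[3] after turn(left): at (3,0), heading W
all 1000 alternatives checked — unique.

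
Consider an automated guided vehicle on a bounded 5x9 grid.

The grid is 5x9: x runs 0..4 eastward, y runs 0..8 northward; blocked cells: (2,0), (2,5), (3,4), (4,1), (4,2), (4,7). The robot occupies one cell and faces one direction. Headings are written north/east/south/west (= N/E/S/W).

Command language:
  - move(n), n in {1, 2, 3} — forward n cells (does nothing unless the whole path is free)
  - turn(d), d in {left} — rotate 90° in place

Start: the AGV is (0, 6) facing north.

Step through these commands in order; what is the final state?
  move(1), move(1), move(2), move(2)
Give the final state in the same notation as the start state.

(0, 8) facing north

from: (0, 6) facing north
1. move(1) → (0, 7) facing north
2. move(1) → (0, 8) facing north
3. move(2) → (0, 8) facing north
4. move(2) → (0, 8) facing north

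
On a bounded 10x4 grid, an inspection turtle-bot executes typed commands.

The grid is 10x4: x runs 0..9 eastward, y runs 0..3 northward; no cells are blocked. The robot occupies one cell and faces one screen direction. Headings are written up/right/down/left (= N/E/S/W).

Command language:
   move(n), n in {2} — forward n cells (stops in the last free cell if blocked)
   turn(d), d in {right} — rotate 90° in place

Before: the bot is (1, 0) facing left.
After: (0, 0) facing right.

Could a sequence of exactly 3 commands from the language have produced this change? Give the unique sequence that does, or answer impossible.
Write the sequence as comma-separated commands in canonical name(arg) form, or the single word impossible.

move(2), turn(right), turn(right)

key: order matters: swapping move(2) and turn(right) lands elsewhere
initial: (1, 0) facing left
1. move(2) → (0, 0) facing left
2. turn(right) → (0, 0) facing up
3. turn(right) → (0, 0) facing right
all 8 alternatives checked — unique.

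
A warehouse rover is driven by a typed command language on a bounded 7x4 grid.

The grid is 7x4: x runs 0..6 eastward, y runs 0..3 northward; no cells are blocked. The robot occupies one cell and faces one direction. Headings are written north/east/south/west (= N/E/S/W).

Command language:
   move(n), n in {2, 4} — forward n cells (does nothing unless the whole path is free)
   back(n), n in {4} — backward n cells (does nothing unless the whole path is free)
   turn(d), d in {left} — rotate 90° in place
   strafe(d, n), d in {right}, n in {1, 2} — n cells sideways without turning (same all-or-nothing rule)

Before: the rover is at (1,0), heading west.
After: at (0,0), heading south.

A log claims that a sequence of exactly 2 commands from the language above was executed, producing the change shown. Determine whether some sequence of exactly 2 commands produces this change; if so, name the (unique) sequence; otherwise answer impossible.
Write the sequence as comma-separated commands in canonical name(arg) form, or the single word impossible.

turn(left), strafe(right, 1)

key: position moved to (0,0) AND the heading swung to S — translation plus rotation needed
from: at (1,0), heading west
t=1 turn(left) ⇒ at (1,0), heading south
t=2 strafe(right, 1) ⇒ at (0,0), heading south
no rival 2-sequence matches.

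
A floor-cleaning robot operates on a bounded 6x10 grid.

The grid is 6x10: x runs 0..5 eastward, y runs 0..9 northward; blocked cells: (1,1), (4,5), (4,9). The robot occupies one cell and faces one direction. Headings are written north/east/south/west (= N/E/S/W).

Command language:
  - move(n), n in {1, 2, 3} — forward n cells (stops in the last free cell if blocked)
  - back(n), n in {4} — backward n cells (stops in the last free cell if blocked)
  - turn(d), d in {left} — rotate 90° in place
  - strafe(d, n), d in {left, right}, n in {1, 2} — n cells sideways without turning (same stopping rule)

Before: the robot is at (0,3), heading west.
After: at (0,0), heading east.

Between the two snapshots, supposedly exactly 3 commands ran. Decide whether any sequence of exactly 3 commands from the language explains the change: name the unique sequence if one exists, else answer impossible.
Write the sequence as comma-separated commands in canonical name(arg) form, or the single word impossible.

turn(left), move(3), turn(left)

key: position moved to (0,0) AND the heading swung to E — translation plus rotation needed
from: at (0,3), heading west
[1] after turn(left): at (0,3), heading south
[2] after move(3): at (0,0), heading south
[3] after turn(left): at (0,0), heading east
no rival 3-sequence matches.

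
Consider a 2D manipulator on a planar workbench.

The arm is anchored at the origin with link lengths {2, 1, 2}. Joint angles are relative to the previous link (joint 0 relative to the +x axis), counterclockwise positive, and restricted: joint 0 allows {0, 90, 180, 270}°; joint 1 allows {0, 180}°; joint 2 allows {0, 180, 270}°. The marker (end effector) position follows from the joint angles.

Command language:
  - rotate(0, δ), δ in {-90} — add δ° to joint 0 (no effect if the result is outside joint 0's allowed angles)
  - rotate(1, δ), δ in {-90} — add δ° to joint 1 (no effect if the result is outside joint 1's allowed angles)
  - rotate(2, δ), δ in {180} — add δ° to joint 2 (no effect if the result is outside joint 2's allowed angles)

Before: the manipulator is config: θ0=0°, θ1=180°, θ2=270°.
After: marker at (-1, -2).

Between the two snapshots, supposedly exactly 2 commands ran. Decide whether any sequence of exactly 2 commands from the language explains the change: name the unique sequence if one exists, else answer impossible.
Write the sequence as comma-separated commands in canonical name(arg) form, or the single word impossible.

rotate(0, -90), rotate(0, -90)

begin: config: θ0=0°, θ1=180°, θ2=270°
t=1 rotate(0, -90) ⇒ config: θ0=270°, θ1=180°, θ2=270°
t=2 rotate(0, -90) ⇒ config: θ0=180°, θ1=180°, θ2=270°
no other 2-command option fits: unique.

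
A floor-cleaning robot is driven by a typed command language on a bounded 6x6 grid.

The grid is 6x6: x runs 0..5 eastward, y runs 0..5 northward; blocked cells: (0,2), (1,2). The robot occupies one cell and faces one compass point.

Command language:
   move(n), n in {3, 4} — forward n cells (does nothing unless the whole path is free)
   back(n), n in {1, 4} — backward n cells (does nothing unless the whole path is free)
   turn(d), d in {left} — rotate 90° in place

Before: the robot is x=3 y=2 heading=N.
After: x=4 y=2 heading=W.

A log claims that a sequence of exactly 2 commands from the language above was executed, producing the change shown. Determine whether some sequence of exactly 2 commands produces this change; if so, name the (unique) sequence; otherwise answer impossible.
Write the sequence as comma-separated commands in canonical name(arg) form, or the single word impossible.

key: position moved to (4,2) AND the heading swung to W — translation plus rotation needed
begin: x=3 y=2 heading=N
t=1 turn(left) ⇒ x=3 y=2 heading=W
t=2 back(1) ⇒ x=4 y=2 heading=W
no rival 2-sequence matches.

turn(left), back(1)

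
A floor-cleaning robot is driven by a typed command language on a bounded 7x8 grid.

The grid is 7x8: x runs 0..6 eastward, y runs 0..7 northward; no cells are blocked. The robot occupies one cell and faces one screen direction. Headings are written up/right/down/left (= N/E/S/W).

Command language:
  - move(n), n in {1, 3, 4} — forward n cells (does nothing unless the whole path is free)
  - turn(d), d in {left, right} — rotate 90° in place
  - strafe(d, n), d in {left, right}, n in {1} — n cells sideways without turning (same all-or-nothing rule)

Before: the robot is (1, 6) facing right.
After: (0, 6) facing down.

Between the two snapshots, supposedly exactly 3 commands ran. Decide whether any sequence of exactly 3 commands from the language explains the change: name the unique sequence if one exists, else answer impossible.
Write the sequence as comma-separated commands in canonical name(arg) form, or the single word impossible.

key: the second strafe(right, 1) would leave the grid, so it does nothing
initial: (1, 6) facing right
1. turn(right) → (1, 6) facing down
2. strafe(right, 1) → (0, 6) facing down
3. strafe(right, 1) → (0, 6) facing down
no rival 3-sequence matches.

turn(right), strafe(right, 1), strafe(right, 1)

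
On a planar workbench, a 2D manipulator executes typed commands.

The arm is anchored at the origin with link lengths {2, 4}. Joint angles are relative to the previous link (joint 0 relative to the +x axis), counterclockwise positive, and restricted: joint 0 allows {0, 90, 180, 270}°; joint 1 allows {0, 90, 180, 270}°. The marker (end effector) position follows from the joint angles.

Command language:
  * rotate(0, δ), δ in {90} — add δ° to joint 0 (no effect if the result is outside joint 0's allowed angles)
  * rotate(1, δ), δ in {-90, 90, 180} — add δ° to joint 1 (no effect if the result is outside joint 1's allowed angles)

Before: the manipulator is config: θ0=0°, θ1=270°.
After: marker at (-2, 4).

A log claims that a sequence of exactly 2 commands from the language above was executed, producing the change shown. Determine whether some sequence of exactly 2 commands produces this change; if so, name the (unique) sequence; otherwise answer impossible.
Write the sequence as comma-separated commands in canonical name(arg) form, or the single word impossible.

from: config: θ0=0°, θ1=270°
[1] after rotate(0, 90): config: θ0=90°, θ1=270°
[2] after rotate(0, 90): config: θ0=180°, θ1=270°
all 16 alternatives checked — unique.

rotate(0, 90), rotate(0, 90)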